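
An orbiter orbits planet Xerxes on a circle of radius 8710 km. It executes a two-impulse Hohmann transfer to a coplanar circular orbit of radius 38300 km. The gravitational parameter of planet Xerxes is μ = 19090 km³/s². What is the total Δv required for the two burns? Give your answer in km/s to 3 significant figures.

Semi-major axis of the transfer orbit: a_t = (8710 + 38300)/2 = 23505 km.
At r₁ the circular-orbit speed is v₁ = √(μ/r₁) = 1.48045 km/s.
Transfer-orbit speed at r₁ (vis-viva): v_p = √[μ(2/r₁ − 1/a_t)] = 1.88979 km/s.
First burn Δv₁ = |v_p − v₁| = 0.40934 km/s.
Circular speed at r₂: v₂ = √(μ/r₂) = 0.70600 km/s.
Transfer-orbit speed at r₂: v_a = √[μ(2/r₂ − 1/a_t)] = 0.42977 km/s.
Second burn Δv₂ = |v₂ − v_a| = 0.27623 km/s.
Total Δv = Δv₁ + Δv₂ = 0.6856 km/s.

Δv = 0.686 km/s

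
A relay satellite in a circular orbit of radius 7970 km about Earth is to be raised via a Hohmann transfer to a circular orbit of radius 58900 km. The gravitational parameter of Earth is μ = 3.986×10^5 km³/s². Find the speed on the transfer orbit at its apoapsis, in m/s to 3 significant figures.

The Hohmann ellipse has a_t = (r₁ + r₂)/2 = 33435 km.
At apoapsis, r = 58900 km.
Vis-viva: v = √[μ(2/r − 1/a_t)] = √[3.986×10^5 × (2/58900 − 1/33435)] = 1.270 km/s.

v = 1270 m/s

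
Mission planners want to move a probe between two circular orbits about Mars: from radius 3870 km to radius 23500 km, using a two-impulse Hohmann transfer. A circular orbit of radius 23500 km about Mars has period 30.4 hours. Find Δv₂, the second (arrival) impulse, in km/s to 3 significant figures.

From Kepler's third law T² = 4π²r³/μ at r = 23500 km, T = 30.4 hours = 30.4 × 3600 s = 1.0944×10^5 s: μ = 4π²r³/T² = 42777.1 km³/s².
Transfer-ellipse semi-major axis a_t = (r₁ + r₂)/2 = (3870 + 23500)/2 = 13685 km.
Circular speed at r = 23500 km: v_c = √(μ/r) = 1.3492 km/s.
Vis-viva on the transfer ellipse at r = 23500 km gives v_t = √[μ(2/r − 1/a_t)] = 0.71747 km/s.
Δv₂ = |v_t − v_c| = |0.71747 − 1.3492| = 0.6317 km/s.

Δv₂ = 0.632 km/s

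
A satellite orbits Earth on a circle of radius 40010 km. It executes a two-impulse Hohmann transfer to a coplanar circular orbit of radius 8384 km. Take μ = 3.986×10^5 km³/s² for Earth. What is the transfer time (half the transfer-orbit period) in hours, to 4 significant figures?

t = 5.203 hours

Transfer-ellipse semi-major axis a_t = (r₁ + r₂)/2 = (40010 + 8384)/2 = 24197 km.
Half the transfer-orbit period gives t = π√(a_t³/μ) = 18730 s.
Converting: 18730 s ÷ 3600 s/hour = 5.203 hours.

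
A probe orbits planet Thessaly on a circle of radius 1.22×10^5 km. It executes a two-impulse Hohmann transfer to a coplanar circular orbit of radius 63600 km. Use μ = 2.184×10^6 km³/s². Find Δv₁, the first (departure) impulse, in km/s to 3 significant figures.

Semi-major axis of the transfer orbit: a_t = (1.220×10^5 + 63600)/2 = 92800 km.
On the circular orbit at r = 1.220×10^5 km, v_c = √(μ/r) = 4.2310 km/s.
Transfer-orbit speed at the same r (vis-viva, a = a_t): v_t = √[μ(2/r − 1/a_t)] = 3.5027 km/s.
Δv₁ = |v_t − v_c| = |3.5027 − 4.2310| = 0.7283 km/s.

Δv₁ = 0.728 km/s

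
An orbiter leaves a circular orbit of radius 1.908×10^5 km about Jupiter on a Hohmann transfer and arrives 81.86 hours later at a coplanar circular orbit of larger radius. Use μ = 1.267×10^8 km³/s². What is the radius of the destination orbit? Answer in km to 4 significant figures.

Transfer time t = 81.86 hours = 2.94696×10^5 s, and t = π√(a_t³/μ).
So a_t = (μ t²/π²)^(1/3) = (1.267×10^8 × (2.94696×10^5)² / π²)^(1/3) = 1.0369×10^6 km.
Since a_t = (r₁ + r₂)/2, r₂ = 2a_t − r₁ = 2×1.0369×10^6 − 1.908×10^5 = 1.883×10^6 km.

r₂ = 1.883×10^6 km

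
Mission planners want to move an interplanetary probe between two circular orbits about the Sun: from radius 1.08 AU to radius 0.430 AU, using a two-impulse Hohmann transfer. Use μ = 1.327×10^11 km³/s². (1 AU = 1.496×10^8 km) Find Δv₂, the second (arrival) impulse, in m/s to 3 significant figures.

Δv₂ = 8900 m/s

In km: r₁ = 1.08 × 1.496×10^8 = 1.61568×10^8 km; r₂ = 0.430 × 1.496×10^8 = 6.4328×10^7 km.
The Hohmann ellipse has a_t = (r₁ + r₂)/2 = 1.12948×10^8 km.
Circular speed at r = 6.4328×10^7 km: v_c = √(μ/r) = 45.419 km/s.
Transfer-orbit speed at the same r (vis-viva, a = a_t): v_t = √[μ(2/r − 1/a_t)] = 54.322 km/s.
Δv₂ = |v_t − v_c| = |54.322 − 45.419| = 8.903 km/s.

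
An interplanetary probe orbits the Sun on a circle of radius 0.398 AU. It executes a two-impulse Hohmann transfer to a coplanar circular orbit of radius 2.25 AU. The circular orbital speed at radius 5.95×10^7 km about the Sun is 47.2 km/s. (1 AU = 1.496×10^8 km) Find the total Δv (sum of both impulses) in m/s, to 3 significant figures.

From the circular-orbit relation v² = μ/r at r = 5.95×10^7 km: μ = v²r = (47.2)² × 5.95×10^7 = 1.32556×10^11 km³/s².
In km: r₁ = 0.398 × 1.496×10^8 = 5.95408×10^7 km; r₂ = 2.25 × 1.496×10^8 = 3.366×10^8 km.
Transfer-ellipse semi-major axis a_t = (r₁ + r₂)/2 = (5.95408×10^7 + 3.366×10^8)/2 = 1.980704×10^8 km.
Circular speed at r₁: v₁ = √(μ/r₁) = √(1.32556×10^11/5.95408×10^7) = 47.18 km/s.
Transfer-orbit speed at r₁ (v² = μ(2/r − 1/a)): v_p = √[μ(2/r₁ − 1/a_t)] = 61.51 km/s.
First burn Δv₁ = |v_p − v₁| = 14.33 km/s.
Circular speed at r₂: v₂ = √(μ/r₂) = 19.8446 km/s.
Transfer-orbit speed at r₂: v_a = √[μ(2/r₂ − 1/a_t)] = 10.8803 km/s.
Second burn Δv₂ = |v₂ − v_a| = 8.964 km/s.
Δv = Δv₁ + Δv₂ = 14.33 + 8.964 = 23.29 km/s.

Δv = 23300 m/s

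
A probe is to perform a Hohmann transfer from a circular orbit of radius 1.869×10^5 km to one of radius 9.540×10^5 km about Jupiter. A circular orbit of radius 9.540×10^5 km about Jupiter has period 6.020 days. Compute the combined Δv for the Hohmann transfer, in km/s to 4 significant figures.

From Kepler's third law T² = 4π²r³/μ at r = 9.540×10^5 km, T = 6.020 days = 6.020 × 86400 s = 5.20128×10^5 s: μ = 4π²r³/T² = 1.26702×10^8 km³/s².
Semi-major axis of the transfer orbit: a_t = (1.869×10^5 + 9.540×10^5)/2 = 5.7045×10^5 km.
At r₁ the circular-orbit speed is v₁ = √(μ/r₁) = 26.037 km/s.
Transfer-orbit speed at r₁ (vis-viva equation): v_p = √[μ(2/r₁ − 1/a_t)] = 33.671 km/s.
First burn Δv₁ = |v_p − v₁| = 7.634 km/s.
Circular speed at r₂: v₂ = √(μ/r₂) = 11.5244 km/s.
Transfer-orbit speed at r₂: v_a = √[μ(2/r₂ − 1/a_t)] = 6.59650 km/s.
Second burn Δv₂ = |v₂ − v_a| = 4.928 km/s.
Δv = Δv₁ + Δv₂ = 7.634 + 4.928 = 12.56 km/s.

Δv = 12.56 km/s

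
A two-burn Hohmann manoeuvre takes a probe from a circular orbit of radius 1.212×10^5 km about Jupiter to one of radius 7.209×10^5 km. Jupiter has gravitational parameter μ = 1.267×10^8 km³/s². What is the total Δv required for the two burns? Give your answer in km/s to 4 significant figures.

The Hohmann ellipse has a_t = (r₁ + r₂)/2 = 4.2105×10^5 km.
Circular speed at r₁: v₁ = √(μ/r₁) = √(1.267×10^8/1.212×10^5) = 32.3323 km/s.
Transfer-orbit speed at r₁ (v² = μ(2/r − 1/a)): v_p = √[μ(2/r₁ − 1/a_t)] = 42.3066 km/s.
First burn Δv₁ = |v_p − v₁| = 9.974 km/s.
At r₂, v₂ = √(μ/r₂) = 13.257 km/s.
Transfer-orbit speed at r₂: v_a = √[μ(2/r₂ − 1/a_t)] = 7.1127 km/s.
Second burn Δv₂ = |v₂ − v_a| = 6.144 km/s.
Total Δv = Δv₁ + Δv₂ = 16.12 km/s.

Δv = 16.12 km/s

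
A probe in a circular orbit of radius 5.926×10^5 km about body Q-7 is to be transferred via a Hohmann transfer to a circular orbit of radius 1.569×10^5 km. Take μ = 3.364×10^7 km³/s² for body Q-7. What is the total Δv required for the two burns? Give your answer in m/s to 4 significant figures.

Transfer-ellipse semi-major axis a_t = (r₁ + r₂)/2 = (5.926×10^5 + 1.569×10^5)/2 = 3.7475×10^5 km.
Circular speed at r₁: v₁ = √(μ/r₁) = √(3.364×10^7/5.926×10^5) = 7.534 km/s.
Transfer-orbit speed at r₁ (vis-viva equation): v_a = √[μ(2/r₁ − 1/a_t)] = 4.875 km/s.
First burn Δv₁ = |v_a − v₁| = 2.659 km/s.
At r₂, v₂ = √(μ/r₂) = 14.6425 km/s.
Transfer-orbit speed at r₂: v_p = √[μ(2/r₂ − 1/a_t)] = 18.4131 km/s.
Second burn Δv₂ = |v₂ − v_p| = 3.771 km/s.
Total Δv = Δv₁ + Δv₂ = 6.430 km/s.

Δv = 6430 m/s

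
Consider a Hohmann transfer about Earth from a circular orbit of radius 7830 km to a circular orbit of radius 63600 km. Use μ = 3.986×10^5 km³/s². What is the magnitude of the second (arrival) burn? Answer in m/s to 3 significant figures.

Δv₂ = 1330 m/s

Semi-major axis of the transfer orbit: a_t = (7830 + 63600)/2 = 35715 km.
On the circular orbit at r = 63600 km, v_c = √(μ/r) = 2.503 km/s.
Vis-viva on the transfer ellipse at r = 63600 km gives v_t = √[μ(2/r − 1/a_t)] = 1.172 km/s.
Δv₂ = |v_t − v_c| = |1.172 − 2.503| = 1.331 km/s.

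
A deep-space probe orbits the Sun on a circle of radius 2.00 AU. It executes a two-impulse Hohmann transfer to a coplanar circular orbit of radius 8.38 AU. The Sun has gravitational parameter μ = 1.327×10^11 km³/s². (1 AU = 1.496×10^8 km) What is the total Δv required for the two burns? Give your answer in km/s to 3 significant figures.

In km: r₁ = 2.00 × 1.496×10^8 = 2.992×10^8 km; r₂ = 8.38 × 1.496×10^8 = 1.253648×10^9 km.
Semi-major axis of the transfer orbit: a_t = (2.992×10^8 + 1.253648×10^9)/2 = 7.76424×10^8 km.
At r₁ the circular-orbit speed is v₁ = √(μ/r₁) = 21.0598 km/s.
On the transfer ellipse at r₁, v² = μ(2/r − 1/a) gives v_p = √[μ(2/r₁ − 1/a_t)] = 26.7604 km/s.
First burn Δv₁ = |v_p − v₁| = 5.7006 km/s.
At r₂, v₂ = √(μ/r₂) = 10.2884 km/s.
Transfer-orbit speed at r₂: v_a = √[μ(2/r₂ − 1/a_t)] = 6.38674 km/s.
Second burn Δv₂ = |v₂ − v_a| = 3.9017 km/s.
Total Δv = Δv₁ + Δv₂ = 9.602 km/s.

Δv = 9.60 km/s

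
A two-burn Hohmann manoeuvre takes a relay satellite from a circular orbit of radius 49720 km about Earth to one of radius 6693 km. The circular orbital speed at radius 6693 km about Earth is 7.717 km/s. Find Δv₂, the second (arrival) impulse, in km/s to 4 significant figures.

Δv₂ = 2.529 km/s

From the circular-orbit relation v² = μ/r at r = 6693 km: μ = v²r = (7.717)² × 6693 = 3.98582×10^5 km³/s².
Transfer-ellipse semi-major axis a_t = (r₁ + r₂)/2 = (49720 + 6693)/2 = 28206.5 km.
On the circular orbit at r = 6693 km, v_c = √(μ/r) = 7.7170 km/s.
Transfer-orbit speed at the same r (vis-viva, a = a_t): v_t = √[μ(2/r − 1/a_t)] = 10.246 km/s.
Δv₂ = |v_t − v_c| = |10.246 − 7.7170| = 2.529 km/s.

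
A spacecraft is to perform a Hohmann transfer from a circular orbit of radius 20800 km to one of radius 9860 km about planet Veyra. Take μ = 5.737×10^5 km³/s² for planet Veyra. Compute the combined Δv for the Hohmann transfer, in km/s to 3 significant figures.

Δv = 2.30 km/s

The Hohmann ellipse has a_t = (r₁ + r₂)/2 = 15330 km.
Circular speed at r₁: v₁ = √(μ/r₁) = √(5.737×10^5/20800) = 5.252 km/s.
Transfer-orbit speed at r₁ (v² = μ(2/r − 1/a)): v_a = √[μ(2/r₁ − 1/a_t)] = 4.212 km/s.
First burn Δv₁ = |v_a − v₁| = 1.040 km/s.
At r₂, v₂ = √(μ/r₂) = 7.628 km/s.
Transfer-orbit speed at r₂: v_p = √[μ(2/r₂ − 1/a_t)] = 8.885 km/s.
Second burn Δv₂ = |v₂ − v_p| = 1.257 km/s.
Total Δv = Δv₁ + Δv₂ = 2.297 km/s.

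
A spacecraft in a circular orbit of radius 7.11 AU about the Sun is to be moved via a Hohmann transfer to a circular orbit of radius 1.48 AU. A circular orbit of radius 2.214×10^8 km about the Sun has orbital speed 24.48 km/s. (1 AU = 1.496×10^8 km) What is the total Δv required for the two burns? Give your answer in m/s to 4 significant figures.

Δv = 11630 m/s

From the circular-orbit relation v² = μ/r at r = 2.214×10^8 km: μ = v²r = (24.48)² × 2.214×10^8 = 1.32678×10^11 km³/s².
In km: r₁ = 7.11 × 1.496×10^8 = 1.063656×10^9 km; r₂ = 1.48 × 1.496×10^8 = 2.21408×10^8 km.
Semi-major axis of the transfer orbit: a_t = (1.063656×10^9 + 2.21408×10^8)/2 = 6.42532×10^8 km.
At r₁ the circular-orbit speed is v₁ = √(μ/r₁) = 11.1686 km/s.
On the transfer ellipse at r₁, v² = μ(2/r − 1/a) gives v_a = √[μ(2/r₁ − 1/a_t)] = 6.55615 km/s.
First burn Δv₁ = |v_a − v₁| = 4.612 km/s.
Circular speed at r₂: v₂ = √(μ/r₂) = 24.47956 km/s.
Transfer-orbit speed at r₂: v_p = √[μ(2/r₂ − 1/a_t)] = 31.49610 km/s.
Second burn Δv₂ = |v₂ − v_p| = 7.017 km/s.
Total Δv = Δv₁ + Δv₂ = 11.63 km/s.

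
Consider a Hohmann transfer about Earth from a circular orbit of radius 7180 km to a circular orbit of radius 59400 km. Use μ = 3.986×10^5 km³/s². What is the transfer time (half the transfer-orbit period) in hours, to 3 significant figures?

t = 8.40 hours

Semi-major axis of the transfer orbit: a_t = (7180 + 59400)/2 = 33290 km.
Half the transfer-orbit period gives t = π√(a_t³/μ) = 30224 s.
Converting: 30224 s ÷ 3600 s/hour = 8.40 hours.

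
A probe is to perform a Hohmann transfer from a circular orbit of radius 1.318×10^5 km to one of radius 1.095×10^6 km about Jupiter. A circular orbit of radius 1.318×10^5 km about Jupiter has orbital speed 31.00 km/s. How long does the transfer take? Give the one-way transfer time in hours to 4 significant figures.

From the circular-orbit relation v² = μ/r at r = 1.318×10^5 km: μ = v²r = (31.00)² × 1.318×10^5 = 1.26660×10^8 km³/s².
Transfer-ellipse semi-major axis a_t = (r₁ + r₂)/2 = (1.318×10^5 + 1.095×10^6)/2 = 6.134×10^5 km.
Half the transfer-orbit period gives t = π√(a_t³/μ) = 1.341×10^5 s.
Converting: 1.341×10^5 s ÷ 3600 s/hour = 37.25 hours.

t = 37.25 hours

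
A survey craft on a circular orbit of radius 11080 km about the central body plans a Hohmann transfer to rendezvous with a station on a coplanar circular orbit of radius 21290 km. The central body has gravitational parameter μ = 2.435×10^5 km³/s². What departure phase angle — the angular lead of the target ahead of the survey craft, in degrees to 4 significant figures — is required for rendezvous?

Transfer-ellipse semi-major axis a_t = (r₁ + r₂)/2 = (11080 + 21290)/2 = 16185 km.
The half-period of the transfer ellipse is t = π√(a_t³/μ) = 13109 s.
Target angular speed ω₂ = √(μ/r₂³) = 1.5885×10^-4 rad/s.
Angle swept by the target during transfer: ω₂·t = 2.0824 rad = 119.31°.
The survey craft traverses 180° on the transfer ellipse, so the target must lead by 180° − 119.31° = 60.69°.

φ = 60.69°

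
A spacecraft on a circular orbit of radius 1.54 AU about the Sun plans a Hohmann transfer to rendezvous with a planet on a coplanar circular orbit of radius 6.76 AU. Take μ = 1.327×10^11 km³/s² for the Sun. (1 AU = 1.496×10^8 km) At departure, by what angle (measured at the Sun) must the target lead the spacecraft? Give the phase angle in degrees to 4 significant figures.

In km: r₁ = 1.54 × 1.496×10^8 = 2.30384×10^8 km; r₂ = 6.76 × 1.496×10^8 = 1.011296×10^9 km.
The Hohmann ellipse has a_t = (r₁ + r₂)/2 = 6.2084×10^8 km.
Transfer time t = π√(a_t³/μ) = 1.3341×10^8 s.
Target angular speed ω₂ = √(μ/r₂³) = 1.1327×10^-8 rad/s.
Angle swept by the target during transfer: ω₂·t = 1.5111 rad = 86.58°.
The spacecraft traverses 180° on the transfer ellipse, so the target must lead by 180° − 86.58° = 93.42°.

φ = 93.42°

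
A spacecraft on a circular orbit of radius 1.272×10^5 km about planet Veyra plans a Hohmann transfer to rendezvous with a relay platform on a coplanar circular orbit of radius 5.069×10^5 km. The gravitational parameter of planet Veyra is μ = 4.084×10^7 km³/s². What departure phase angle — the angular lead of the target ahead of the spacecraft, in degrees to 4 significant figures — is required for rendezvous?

φ = 90.96°

Transfer-ellipse semi-major axis a_t = (r₁ + r₂)/2 = (1.272×10^5 + 5.069×10^5)/2 = 3.1705×10^5 km.
The half-period of the transfer ellipse is t = π√(a_t³/μ) = 87760 s.
Target angular speed ω₂ = √(μ/r₂³) = 1.771×10^-5 rad/s.
Angle swept by the target during transfer: ω₂·t = 1.554 rad = 89.04°.
Arrival is 180° from departure on the ellipse, so φ = 180° − 89.04° = 90.96°.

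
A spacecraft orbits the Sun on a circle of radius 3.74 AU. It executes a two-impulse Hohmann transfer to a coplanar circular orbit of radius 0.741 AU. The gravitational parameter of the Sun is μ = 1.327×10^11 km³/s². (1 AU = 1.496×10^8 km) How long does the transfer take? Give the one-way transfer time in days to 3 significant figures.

t = 613 days

In km: r₁ = 3.74 × 1.496×10^8 = 5.59504×10^8 km; r₂ = 0.741 × 1.496×10^8 = 1.108536×10^8 km.
Semi-major axis of the transfer orbit: a_t = (5.59504×10^8 + 1.108536×10^8)/2 = 3.351788×10^8 km.
Transfer time t = π√(a_t³/μ) = π√((3.351788×10^8)³ / 1.327×10^11) = 5.2921×10^7 s.
Converting: 5.2921×10^7 s ÷ 86400 s/day = 613 days.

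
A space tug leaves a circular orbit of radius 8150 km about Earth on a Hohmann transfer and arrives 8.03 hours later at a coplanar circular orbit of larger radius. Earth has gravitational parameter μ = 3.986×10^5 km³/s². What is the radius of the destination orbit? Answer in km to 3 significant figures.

Transfer time t = 8.03 hours = 28908 s, and t = π√(a_t³/μ).
So a_t = (μ t²/π²)^(1/3) = (3.986×10^5 × (28908)² / π²)^(1/3) = 32317 km.
Since a_t = (r₁ + r₂)/2, r₂ = 2a_t − r₁ = 2×32317 − 8150 = 56484 km.

r₂ = 56500 km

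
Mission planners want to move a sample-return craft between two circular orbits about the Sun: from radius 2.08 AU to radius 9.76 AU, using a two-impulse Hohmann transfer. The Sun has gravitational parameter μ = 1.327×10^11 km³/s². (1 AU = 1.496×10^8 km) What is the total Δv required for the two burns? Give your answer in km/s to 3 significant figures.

In km: r₁ = 2.08 × 1.496×10^8 = 3.11168×10^8 km; r₂ = 9.76 × 1.496×10^8 = 1.460096×10^9 km.
Transfer-ellipse semi-major axis a_t = (r₁ + r₂)/2 = (3.11168×10^8 + 1.460096×10^9)/2 = 8.85632×10^8 km.
Circular speed at r₁: v₁ = √(μ/r₁) = √(1.327×10^11/3.11168×10^8) = 20.651 km/s.
Transfer-orbit speed at r₁ (v² = μ(2/r − 1/a)): v_p = √[μ(2/r₁ − 1/a_t)] = 26.516 km/s.
First burn Δv₁ = |v_p − v₁| = 5.865 km/s.
Circular speed at r₂: v₂ = √(μ/r₂) = 9.533 km/s.
Transfer-orbit speed at r₂: v_a = √[μ(2/r₂ − 1/a_t)] = 5.651 km/s.
Second burn Δv₂ = |v₂ − v_a| = 3.882 km/s.
Δv = Δv₁ + Δv₂ = 5.865 + 3.882 = 9.747 km/s.

Δv = 9.75 km/s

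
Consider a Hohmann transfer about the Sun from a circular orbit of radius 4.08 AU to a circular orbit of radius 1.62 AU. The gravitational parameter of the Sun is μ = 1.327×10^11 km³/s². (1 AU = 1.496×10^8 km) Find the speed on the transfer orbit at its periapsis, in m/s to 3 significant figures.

In km: r₁ = 4.08 × 1.496×10^8 = 6.10368×10^8 km; r₂ = 1.62 × 1.496×10^8 = 2.42352×10^8 km.
Transfer-ellipse semi-major axis a_t = (r₁ + r₂)/2 = (6.10368×10^8 + 2.42352×10^8)/2 = 4.2636×10^8 km.
At periapsis, r = 2.42352×10^8 km.
From the vis-viva equation, v = √[μ(2/r − 1/a_t)] = 28.00 km/s.

v = 28000 m/s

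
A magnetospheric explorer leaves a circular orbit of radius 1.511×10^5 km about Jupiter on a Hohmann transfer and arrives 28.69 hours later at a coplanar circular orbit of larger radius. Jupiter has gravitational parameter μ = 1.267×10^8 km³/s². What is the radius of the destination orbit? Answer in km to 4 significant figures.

Transfer time t = 28.69 hours = 1.03284×10^5 s, and t = π√(a_t³/μ).
So a_t = (μ t²/π²)^(1/3) = (1.267×10^8 × (1.03284×10^5)² / π²)^(1/3) = 5.1544×10^5 km.
Since a_t = (r₁ + r₂)/2, r₂ = 2a_t − r₁ = 2×5.1544×10^5 − 1.511×10^5 = 8.7978×10^5 km.

r₂ = 8.798×10^5 km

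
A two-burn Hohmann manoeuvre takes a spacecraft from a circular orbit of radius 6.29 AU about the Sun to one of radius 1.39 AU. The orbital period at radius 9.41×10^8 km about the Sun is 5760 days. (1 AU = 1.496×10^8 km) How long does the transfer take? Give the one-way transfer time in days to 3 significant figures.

From Kepler's third law T² = 4π²r³/μ at r = 9.41×10^8 km, T = 5760 days = 5760 × 86400 s = 4.97664×10^8 s: μ = 4π²r³/T² = 1.32818×10^11 km³/s².
In km: r₁ = 6.29 × 1.496×10^8 = 9.40984×10^8 km; r₂ = 1.39 × 1.496×10^8 = 2.07944×10^8 km.
Transfer-ellipse semi-major axis a_t = (r₁ + r₂)/2 = (9.40984×10^8 + 2.07944×10^8)/2 = 5.74464×10^8 km.
By Kepler's third law the transfer-orbit period is T = 2π√(a_t³/μ), so t = T/2 = 1.187×10^8 s.
Converting: 1.187×10^8 s ÷ 86400 s/day = 1370 days.

t = 1370 days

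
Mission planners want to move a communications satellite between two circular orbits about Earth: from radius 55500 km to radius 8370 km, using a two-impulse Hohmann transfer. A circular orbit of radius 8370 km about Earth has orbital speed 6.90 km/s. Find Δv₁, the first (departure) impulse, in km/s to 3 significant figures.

Δv₁ = 1.31 km/s

From the circular-orbit relation v² = μ/r at r = 8370 km: μ = v²r = (6.90)² × 8370 = 3.98496×10^5 km³/s².
Transfer-ellipse semi-major axis a_t = (r₁ + r₂)/2 = (55500 + 8370)/2 = 31935 km.
On the circular orbit at r = 55500 km, v_c = √(μ/r) = 2.680 km/s.
Transfer-orbit speed at the same r (vis-viva, a = a_t): v_t = √[μ(2/r − 1/a_t)] = 1.372 km/s.
Δv₁ = |v_t − v_c| = |1.372 − 2.680| = 1.308 km/s.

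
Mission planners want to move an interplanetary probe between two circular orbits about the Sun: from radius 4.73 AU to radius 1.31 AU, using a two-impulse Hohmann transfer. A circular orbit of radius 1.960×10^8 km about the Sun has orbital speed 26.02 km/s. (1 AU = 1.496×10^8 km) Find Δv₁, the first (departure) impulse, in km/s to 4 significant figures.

Δv₁ = 4.675 km/s

From the circular-orbit relation v² = μ/r at r = 1.960×10^8 km: μ = v²r = (26.02)² × 1.960×10^8 = 1.32700×10^11 km³/s².
In km: r₁ = 4.73 × 1.496×10^8 = 7.07608×10^8 km; r₂ = 1.31 × 1.496×10^8 = 1.95976×10^8 km.
The Hohmann ellipse has a_t = (r₁ + r₂)/2 = 4.51792×10^8 km.
On the circular orbit at r = 7.07608×10^8 km, v_c = √(μ/r) = 13.694 km/s.
Transfer-orbit speed at the same r (vis-viva, a = a_t): v_t = √[μ(2/r − 1/a_t)] = 9.0193 km/s.
Δv₁ = |v_t − v_c| = |9.0193 − 13.694| = 4.675 km/s.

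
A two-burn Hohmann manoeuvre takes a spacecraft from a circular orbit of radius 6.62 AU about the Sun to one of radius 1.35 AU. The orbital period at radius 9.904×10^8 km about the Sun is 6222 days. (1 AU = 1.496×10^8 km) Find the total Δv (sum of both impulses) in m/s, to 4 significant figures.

Δv = 12240 m/s

From Kepler's third law T² = 4π²r³/μ at r = 9.904×10^8 km, T = 6222 days = 6222 × 86400 s = 5.375808×10^8 s: μ = 4π²r³/T² = 1.32710×10^11 km³/s².
In km: r₁ = 6.62 × 1.496×10^8 = 9.90352×10^8 km; r₂ = 1.35 × 1.496×10^8 = 2.0196×10^8 km.
Semi-major axis of the transfer orbit: a_t = (9.90352×10^8 + 2.0196×10^8)/2 = 5.96156×10^8 km.
At r₁ the circular-orbit speed is v₁ = √(μ/r₁) = 11.576 km/s.
On the transfer ellipse at r₁, v² = μ(2/r − 1/a) gives v_a = √[μ(2/r₁ − 1/a_t)] = 6.7377 km/s.
First burn Δv₁ = |v_a − v₁| = 4.838 km/s.
At r₂, v₂ = √(μ/r₂) = 25.6342 km/s.
Transfer-orbit speed at r₂: v_p = √[μ(2/r₂ − 1/a_t)] = 33.0396 km/s.
Second burn Δv₂ = |v₂ − v_p| = 7.405 km/s.
Total Δv = Δv₁ + Δv₂ = 12.24 km/s.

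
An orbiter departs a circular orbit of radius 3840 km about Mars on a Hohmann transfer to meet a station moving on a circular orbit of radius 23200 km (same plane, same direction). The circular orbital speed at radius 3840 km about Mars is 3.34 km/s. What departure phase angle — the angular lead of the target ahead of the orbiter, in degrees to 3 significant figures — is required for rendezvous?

φ = 99.9°

From the circular-orbit relation v² = μ/r at r = 3840 km: μ = v²r = (3.34)² × 3840 = 42837.5 km³/s².
Semi-major axis of the transfer orbit: a_t = (3840 + 23200)/2 = 13520 km.
Transfer time t = π√(a_t³/μ) = 23862 s.
The target's mean motion on its circular orbit is ω₂ = √(μ/r₂³) = 5.8571×10^-5 rad/s.
Angle swept by the target during transfer: ω₂·t = 1.3976 rad = 80.08°.
Arrival is 180° from departure on the ellipse, so φ = 180° − 80.08° = 99.9°.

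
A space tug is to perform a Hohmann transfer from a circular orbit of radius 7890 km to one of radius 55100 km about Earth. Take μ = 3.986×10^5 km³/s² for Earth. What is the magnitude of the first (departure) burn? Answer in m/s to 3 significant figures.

Δv₁ = 2290 m/s

Transfer-ellipse semi-major axis a_t = (r₁ + r₂)/2 = (7890 + 55100)/2 = 31495 km.
Circular speed at r = 7890 km: v_c = √(μ/r) = 7.10772 km/s.
Vis-viva on the transfer ellipse at r = 7890 km gives v_t = √[μ(2/r − 1/a_t)] = 9.40124 km/s.
Δv₁ = |v_t − v_c| = |9.40124 − 7.10772| = 2.294 km/s.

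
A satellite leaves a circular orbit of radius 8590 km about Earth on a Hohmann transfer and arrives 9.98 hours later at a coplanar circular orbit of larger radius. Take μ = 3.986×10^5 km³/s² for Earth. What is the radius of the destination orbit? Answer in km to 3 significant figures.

Transfer time t = 9.98 hours = 35928 s, and t = π√(a_t³/μ).
So a_t = (μ t²/π²)^(1/3) = (3.986×10^5 × (35928)² / π²)^(1/3) = 37357 km.
Since a_t = (r₁ + r₂)/2, r₂ = 2a_t − r₁ = 2×37357 − 8590 = 66124 km.

r₂ = 66100 km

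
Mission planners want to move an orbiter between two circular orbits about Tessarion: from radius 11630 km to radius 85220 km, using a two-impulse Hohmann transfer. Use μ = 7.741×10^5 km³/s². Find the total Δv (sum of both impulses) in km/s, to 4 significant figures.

The Hohmann ellipse has a_t = (r₁ + r₂)/2 = 48425 km.
At r₁ the circular-orbit speed is v₁ = √(μ/r₁) = 8.15847 km/s.
On the transfer ellipse at r₁, vis-viva equation gives v_p = √[μ(2/r₁ − 1/a_t)] = 10.8229 km/s.
First burn Δv₁ = |v_p − v₁| = 2.664 km/s.
At r₂, v₂ = √(μ/r₂) = 3.014 km/s.
Transfer-orbit speed at r₂: v_a = √[μ(2/r₂ − 1/a_t)] = 1.477 km/s.
Second burn Δv₂ = |v₂ − v_a| = 1.537 km/s.
Δv = Δv₁ + Δv₂ = 2.664 + 1.537 = 4.201 km/s.

Δv = 4.201 km/s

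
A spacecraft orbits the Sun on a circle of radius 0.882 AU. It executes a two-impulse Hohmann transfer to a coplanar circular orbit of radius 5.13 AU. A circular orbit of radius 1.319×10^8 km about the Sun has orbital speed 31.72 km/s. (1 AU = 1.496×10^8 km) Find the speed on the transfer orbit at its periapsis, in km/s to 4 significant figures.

From the circular-orbit relation v² = μ/r at r = 1.319×10^8 km: μ = v²r = (31.72)² × 1.319×10^8 = 1.32712×10^11 km³/s².
In km: r₁ = 0.882 × 1.496×10^8 = 1.319472×10^8 km; r₂ = 5.13 × 1.496×10^8 = 7.67448×10^8 km.
Semi-major axis of the transfer orbit: a_t = (1.319472×10^8 + 7.67448×10^8)/2 = 4.496976×10^8 km.
At periapsis, r = 1.319472×10^8 km.
From the vis-viva equation, v = √[μ(2/r − 1/a_t)] = 41.43 km/s.

v = 41.43 km/s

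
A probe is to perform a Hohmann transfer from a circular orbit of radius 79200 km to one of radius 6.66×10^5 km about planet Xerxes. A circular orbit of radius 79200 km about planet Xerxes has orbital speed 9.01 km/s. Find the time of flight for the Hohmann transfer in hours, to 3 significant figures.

From the circular-orbit relation v² = μ/r at r = 79200 km: μ = v²r = (9.01)² × 79200 = 6.42946×10^6 km³/s².
Transfer-ellipse semi-major axis a_t = (r₁ + r₂)/2 = (79200 + 6.660×10^5)/2 = 3.726×10^5 km.
By Kepler's third law the transfer-orbit period is T = 2π√(a_t³/μ), so t = T/2 = 2.818×10^5 s.
Converting: 2.818×10^5 s ÷ 3600 s/hour = 78.3 hours.

t = 78.3 hours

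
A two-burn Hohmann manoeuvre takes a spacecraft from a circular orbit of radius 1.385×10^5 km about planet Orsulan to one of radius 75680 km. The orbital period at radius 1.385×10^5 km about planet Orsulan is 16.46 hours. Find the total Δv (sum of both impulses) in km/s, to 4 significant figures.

From Kepler's third law T² = 4π²r³/μ at r = 1.385×10^5 km, T = 16.46 hours = 16.46 × 3600 s = 59256 s: μ = 4π²r³/T² = 2.98706×10^7 km³/s².
The Hohmann ellipse has a_t = (r₁ + r₂)/2 = 1.0709×10^5 km.
At r₁ the circular-orbit speed is v₁ = √(μ/r₁) = 14.6858 km/s.
On the transfer ellipse at r₁, vis-viva equation gives v_a = √[μ(2/r₁ − 1/a_t)] = 12.3456 km/s.
First burn Δv₁ = |v_a − v₁| = 2.3402 km/s.
Circular speed at r₂: v₂ = √(μ/r₂) = 19.866970 km/s.
Transfer-orbit speed at r₂: v_p = √[μ(2/r₂ − 1/a_t)] = 22.593425 km/s.
Second burn Δv₂ = |v₂ − v_p| = 2.7265 km/s.
Total Δv = Δv₁ + Δv₂ = 5.067 km/s.

Δv = 5.067 km/s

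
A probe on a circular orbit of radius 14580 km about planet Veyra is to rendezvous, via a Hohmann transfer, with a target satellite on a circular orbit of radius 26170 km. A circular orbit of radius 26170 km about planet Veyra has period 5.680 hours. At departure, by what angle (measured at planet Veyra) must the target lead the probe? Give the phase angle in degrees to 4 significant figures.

From Kepler's third law T² = 4π²r³/μ at r = 26170 km, T = 5.680 hours = 5.680 × 3600 s = 20448 s: μ = 4π²r³/T² = 1.69227×10^6 km³/s².
The Hohmann ellipse has a_t = (r₁ + r₂)/2 = 20375 km.
Transfer time t = π√(a_t³/μ) = 7023.6 s.
The target's mean motion on its circular orbit is ω₂ = √(μ/r₂³) = 3.0728×10^-4 rad/s.
Angle swept by the target during transfer: ω₂·t = 2.1582 rad = 123.66°.
Arrival is 180° from departure on the ellipse, so φ = 180° − 123.66° = 56.34°.

φ = 56.34°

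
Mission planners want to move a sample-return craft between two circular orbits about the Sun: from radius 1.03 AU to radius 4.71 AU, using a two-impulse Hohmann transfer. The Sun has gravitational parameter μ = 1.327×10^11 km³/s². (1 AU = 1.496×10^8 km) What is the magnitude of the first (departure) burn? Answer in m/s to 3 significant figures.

Δv₁ = 8250 m/s

In km: r₁ = 1.03 × 1.496×10^8 = 1.54088×10^8 km; r₂ = 4.71 × 1.496×10^8 = 7.04616×10^8 km.
Transfer-ellipse semi-major axis a_t = (r₁ + r₂)/2 = (1.54088×10^8 + 7.04616×10^8)/2 = 4.29352×10^8 km.
On the circular orbit at r = 1.54088×10^8 km, v_c = √(μ/r) = 29.346 km/s.
Vis-viva on the transfer ellipse at r = 1.54088×10^8 km gives v_t = √[μ(2/r − 1/a_t)] = 37.594 km/s.
Δv₁ = |v_t − v_c| = |37.594 − 29.346| = 8.248 km/s.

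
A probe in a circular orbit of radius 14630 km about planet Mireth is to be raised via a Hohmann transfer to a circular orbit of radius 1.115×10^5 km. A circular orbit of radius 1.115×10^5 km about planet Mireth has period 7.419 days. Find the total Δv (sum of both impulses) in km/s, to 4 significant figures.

From Kepler's third law T² = 4π²r³/μ at r = 1.115×10^5 km, T = 7.419 days = 7.419 × 86400 s = 6.410016×10^5 s: μ = 4π²r³/T² = 1.33188×10^5 km³/s².
The Hohmann ellipse has a_t = (r₁ + r₂)/2 = 63065 km.
Circular speed at r₁: v₁ = √(μ/r₁) = √(1.33188×10^5/14630) = 3.0172 km/s.
On the transfer ellipse at r₁, vis-viva equation gives v_p = √[μ(2/r₁ − 1/a_t)] = 4.0119 km/s.
First burn Δv₁ = |v_p − v₁| = 0.9947 km/s.
Circular speed at r₂: v₂ = √(μ/r₂) = 1.0929 km/s.
Transfer-orbit speed at r₂: v_a = √[μ(2/r₂ − 1/a_t)] = 0.52641 km/s.
Second burn Δv₂ = |v₂ − v_a| = 0.5665 km/s.
Δv = Δv₁ + Δv₂ = 0.9947 + 0.5665 = 1.561 km/s.

Δv = 1.561 km/s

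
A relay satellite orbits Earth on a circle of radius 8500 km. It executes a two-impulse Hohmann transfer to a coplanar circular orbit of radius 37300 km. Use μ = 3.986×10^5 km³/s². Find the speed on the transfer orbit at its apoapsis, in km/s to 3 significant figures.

v = 1.99 km/s

Transfer-ellipse semi-major axis a_t = (r₁ + r₂)/2 = (8500 + 37300)/2 = 22900 km.
The apoapsis of the transfer ellipse is at r = 37300 km.
From the vis-viva equation, v = √[μ(2/r − 1/a_t)] = 1.992 km/s.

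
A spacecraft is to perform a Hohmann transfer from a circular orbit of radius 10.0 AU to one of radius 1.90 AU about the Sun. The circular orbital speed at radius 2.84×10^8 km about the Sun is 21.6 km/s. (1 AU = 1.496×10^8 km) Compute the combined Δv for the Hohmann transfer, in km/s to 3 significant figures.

Δv = 10.5 km/s

From the circular-orbit relation v² = μ/r at r = 2.84×10^8 km: μ = v²r = (21.6)² × 2.84×10^8 = 1.32503×10^11 km³/s².
In km: r₁ = 10.0 × 1.496×10^8 = 1.496×10^9 km; r₂ = 1.90 × 1.496×10^8 = 2.8424×10^8 km.
Semi-major axis of the transfer orbit: a_t = (1.496×10^9 + 2.8424×10^8)/2 = 8.9012×10^8 km.
At r₁ the circular-orbit speed is v₁ = √(μ/r₁) = 9.411 km/s.
Transfer-orbit speed at r₁ (vis-viva equation): v_a = √[μ(2/r₁ − 1/a_t)] = 5.318 km/s.
First burn Δv₁ = |v_a − v₁| = 4.093 km/s.
At r₂, v₂ = √(μ/r₂) = 21.59 km/s.
Transfer-orbit speed at r₂: v_p = √[μ(2/r₂ − 1/a_t)] = 27.99 km/s.
Second burn Δv₂ = |v₂ − v_p| = 6.400 km/s.
Total Δv = Δv₁ + Δv₂ = 10.49 km/s.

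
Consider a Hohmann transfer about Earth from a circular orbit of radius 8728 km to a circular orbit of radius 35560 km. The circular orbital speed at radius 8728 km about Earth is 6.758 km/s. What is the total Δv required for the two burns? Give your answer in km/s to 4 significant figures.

From the circular-orbit relation v² = μ/r at r = 8728 km: μ = v²r = (6.758)² × 8728 = 3.98613×10^5 km³/s².
Semi-major axis of the transfer orbit: a_t = (8728 + 35560)/2 = 22144 km.
At r₁ the circular-orbit speed is v₁ = √(μ/r₁) = 6.758 km/s.
Transfer-orbit speed at r₁ (v² = μ(2/r − 1/a)): v_p = √[μ(2/r₁ − 1/a_t)] = 8.564 km/s.
First burn Δv₁ = |v_p − v₁| = 1.806 km/s.
At r₂, v₂ = √(μ/r₂) = 3.348 km/s.
Transfer-orbit speed at r₂: v_a = √[μ(2/r₂ − 1/a_t)] = 2.102 km/s.
Second burn Δv₂ = |v₂ − v_a| = 1.246 km/s.
Δv = Δv₁ + Δv₂ = 1.806 + 1.246 = 3.052 km/s.

Δv = 3.052 km/s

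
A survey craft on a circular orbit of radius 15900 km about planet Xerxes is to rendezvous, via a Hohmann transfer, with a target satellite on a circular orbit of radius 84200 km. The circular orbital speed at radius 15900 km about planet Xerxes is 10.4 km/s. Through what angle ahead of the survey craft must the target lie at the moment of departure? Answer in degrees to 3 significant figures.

φ = 97.5°

From the circular-orbit relation v² = μ/r at r = 15900 km: μ = v²r = (10.4)² × 15900 = 1.71974×10^6 km³/s².
Transfer-ellipse semi-major axis a_t = (r₁ + r₂)/2 = (15900 + 84200)/2 = 50050 km.
The half-period of the transfer ellipse is t = π√(a_t³/μ) = 26824 s.
The target's mean motion on its circular orbit is ω₂ = √(μ/r₂³) = 5.3674×10^-5 rad/s.
Angle swept by the target during transfer: ω₂·t = 1.4398 rad = 82.49°.
The survey craft traverses 180° on the transfer ellipse, so the target must lead by 180° − 82.49° = 97.5°.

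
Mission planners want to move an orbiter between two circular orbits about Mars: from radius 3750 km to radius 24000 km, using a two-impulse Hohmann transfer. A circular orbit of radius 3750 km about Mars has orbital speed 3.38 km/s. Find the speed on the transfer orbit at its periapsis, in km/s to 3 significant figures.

From the circular-orbit relation v² = μ/r at r = 3750 km: μ = v²r = (3.38)² × 3750 = 42841.5 km³/s².
The Hohmann ellipse has a_t = (r₁ + r₂)/2 = 13875 km.
At periapsis, r = 3750 km.
Applying v² = μ(2/r − 1/a_t): v = 4.445 km/s.

v = 4.45 km/s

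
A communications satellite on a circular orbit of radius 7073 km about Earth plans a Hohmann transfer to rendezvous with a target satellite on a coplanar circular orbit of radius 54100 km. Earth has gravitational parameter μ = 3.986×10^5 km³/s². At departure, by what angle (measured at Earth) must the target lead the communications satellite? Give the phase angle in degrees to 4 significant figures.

The Hohmann ellipse has a_t = (r₁ + r₂)/2 = 30586.5 km.
Transfer time t = π√(a_t³/μ) = 26620 s.
Target angular speed ω₂ = √(μ/r₂³) = 5.017×10^-5 rad/s.
Angle swept by the target during transfer: ω₂·t = 1.3355 rad = 76.52°.
Arrival is 180° from departure on the ellipse, so φ = 180° − 76.52° = 103.5°.

φ = 103.5°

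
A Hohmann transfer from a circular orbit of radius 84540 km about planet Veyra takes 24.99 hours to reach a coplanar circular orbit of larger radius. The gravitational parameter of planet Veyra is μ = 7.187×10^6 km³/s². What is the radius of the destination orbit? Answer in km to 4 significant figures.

r₂ = 2.767×10^5 km

Transfer time t = 24.99 hours = 89964 s, and t = π√(a_t³/μ).
So a_t = (μ t²/π²)^(1/3) = (7.187×10^6 × (89964)² / π²)^(1/3) = 1.8063×10^5 km.
Since a_t = (r₁ + r₂)/2, r₂ = 2a_t − r₁ = 2×1.8063×10^5 − 84540 = 2.7672×10^5 km.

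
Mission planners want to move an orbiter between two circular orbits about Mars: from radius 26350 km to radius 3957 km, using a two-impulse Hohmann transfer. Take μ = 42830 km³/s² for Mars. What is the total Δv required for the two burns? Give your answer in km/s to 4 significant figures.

Δv = 1.672 km/s

Transfer-ellipse semi-major axis a_t = (r₁ + r₂)/2 = (26350 + 3957)/2 = 15153.5 km.
At r₁ the circular-orbit speed is v₁ = √(μ/r₁) = 1.27492 km/s.
Transfer-orbit speed at r₁ (vis-viva): v_a = √[μ(2/r₁ − 1/a_t)] = 0.651494 km/s.
First burn Δv₁ = |v_a − v₁| = 0.62343 km/s.
At r₂, v₂ = √(μ/r₂) = 3.2900 km/s.
Transfer-orbit speed at r₂: v_p = √[μ(2/r₂ − 1/a_t)] = 4.3384 km/s.
Second burn Δv₂ = |v₂ − v_p| = 1.0484 km/s.
Δv = Δv₁ + Δv₂ = 0.62343 + 1.0484 = 1.672 km/s.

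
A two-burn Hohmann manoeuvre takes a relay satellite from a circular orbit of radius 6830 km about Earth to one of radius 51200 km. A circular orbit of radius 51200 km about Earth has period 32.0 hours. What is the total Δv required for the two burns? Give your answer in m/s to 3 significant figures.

Δv = 3950 m/s

From Kepler's third law T² = 4π²r³/μ at r = 51200 km, T = 32.0 hours = 32.0 × 3600 s = 1.152×10^5 s: μ = 4π²r³/T² = 3.99268×10^5 km³/s².
The Hohmann ellipse has a_t = (r₁ + r₂)/2 = 29015 km.
Circular speed at r₁: v₁ = √(μ/r₁) = √(3.99268×10^5/6830) = 7.6457832 km/s.
On the transfer ellipse at r₁, v² = μ(2/r − 1/a) gives v_p = √[μ(2/r₁ − 1/a_t)] = 10.156537 km/s.
First burn Δv₁ = |v_p − v₁| = 2.51075 km/s.
At r₂, v₂ = √(μ/r₂) = 2.79253 km/s.
Transfer-orbit speed at r₂: v_a = √[μ(2/r₂ − 1/a_t)] = 1.35487 km/s.
Second burn Δv₂ = |v₂ − v_a| = 1.43766 km/s.
Δv = Δv₁ + Δv₂ = 2.51075 + 1.43766 = 3.948 km/s.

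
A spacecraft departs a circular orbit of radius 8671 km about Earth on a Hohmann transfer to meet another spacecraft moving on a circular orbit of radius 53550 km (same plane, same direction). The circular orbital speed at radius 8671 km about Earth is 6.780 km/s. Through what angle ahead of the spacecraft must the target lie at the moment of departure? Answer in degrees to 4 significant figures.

From the circular-orbit relation v² = μ/r at r = 8671 km: μ = v²r = (6.780)² × 8671 = 3.98592×10^5 km³/s².
The Hohmann ellipse has a_t = (r₁ + r₂)/2 = 31110.5 km.
Transfer time t = π√(a_t³/μ) = 27305 s.
The target's mean motion on its circular orbit is ω₂ = √(μ/r₂³) = 5.0948×10^-5 rad/s.
Angle swept by the target during transfer: ω₂·t = 1.39114 rad = 79.71°.
The spacecraft traverses 180° on the transfer ellipse, so the target must lead by 180° − 79.71° = 100.3°.

φ = 100.3°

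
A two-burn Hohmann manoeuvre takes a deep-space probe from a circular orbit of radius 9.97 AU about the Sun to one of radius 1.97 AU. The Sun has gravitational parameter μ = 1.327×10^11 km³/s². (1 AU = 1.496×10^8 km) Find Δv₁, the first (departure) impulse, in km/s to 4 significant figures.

Δv₁ = 4.014 km/s

In km: r₁ = 9.97 × 1.496×10^8 = 1.491512×10^9 km; r₂ = 1.97 × 1.496×10^8 = 2.94712×10^8 km.
Transfer-ellipse semi-major axis a_t = (r₁ + r₂)/2 = (1.491512×10^9 + 2.94712×10^8)/2 = 8.93112×10^8 km.
On the circular orbit at r = 1.491512×10^9 km, v_c = √(μ/r) = 9.432 km/s.
Vis-viva on the transfer ellipse at r = 1.491512×10^9 km gives v_t = √[μ(2/r − 1/a_t)] = 5.418 km/s.
Δv₁ = |v_t − v_c| = |5.418 − 9.432| = 4.014 km/s.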